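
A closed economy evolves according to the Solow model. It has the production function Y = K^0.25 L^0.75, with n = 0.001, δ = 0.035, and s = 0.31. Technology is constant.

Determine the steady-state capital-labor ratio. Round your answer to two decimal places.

In steady state, investment equals break-even investment: s·k^α = (n + δ)·k.
Dividing both sides by k: k^(1−α) = s / (n + δ).
k^0.75 = 0.31 / (0.001 + 0.035) = 0.31 / 0.036 = 8.6111
k* = 8.6111^(1/0.75) ≈ 17.6500

k* ≈ 17.65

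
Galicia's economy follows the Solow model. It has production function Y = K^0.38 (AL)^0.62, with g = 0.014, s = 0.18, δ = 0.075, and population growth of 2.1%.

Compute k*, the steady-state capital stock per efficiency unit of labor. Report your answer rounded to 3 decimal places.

k* = 2.213

In steady state, investment equals break-even investment: s·k^α = (n + g + δ)·k.
Dividing both sides by k: k^(1−α) = s / (n + g + δ).
k^0.62 = 0.18 / (0.021 + 0.014 + 0.075) = 0.18 / 0.110 = 1.6364
k* = 1.6364^(1/0.62) ≈ 2.2130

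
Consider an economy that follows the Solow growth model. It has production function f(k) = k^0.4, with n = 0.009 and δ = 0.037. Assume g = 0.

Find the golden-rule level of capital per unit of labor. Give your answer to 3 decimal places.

k_gold ≈ 36.771

The golden rule sets f'(k) = n + δ, i.e. α·k^(α−1) = n + δ.
So k^(1−α) = α / (n + δ) = 0.4 / 0.046 = 8.6957.
k_gold = 8.6957^(1/0.6) ≈ 36.7712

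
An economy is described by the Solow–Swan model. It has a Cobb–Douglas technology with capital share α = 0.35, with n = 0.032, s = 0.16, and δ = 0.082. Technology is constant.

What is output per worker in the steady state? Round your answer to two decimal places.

In steady state, investment equals break-even investment: s·k^α = (n + δ)·k.
Dividing both sides by k: k^(1−α) = s / (n + δ).
k^0.65 = 0.16 / (0.032 + 0.082) = 0.16 / 0.114 = 1.4035
k* = 1.4035^(1/0.65) ≈ 1.6845
y* = (k*)^α = 1.6845^0.35 ≈ 1.2002

y* ≈ 1.20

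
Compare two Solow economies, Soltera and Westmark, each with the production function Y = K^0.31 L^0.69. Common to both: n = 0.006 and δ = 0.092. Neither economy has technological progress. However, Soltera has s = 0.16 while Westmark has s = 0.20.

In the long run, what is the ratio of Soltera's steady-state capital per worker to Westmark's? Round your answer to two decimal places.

Steady-state k* = [s/(n + δ)]^(1/(1−α)), so the ratio is [ (s_S/(n + δ)_S) / (s_W/(n + δ)_W) ]^1.4493.
s_S/(n + δ)_S = 0.16/0.098 = 1.6327; s_W/(n + δ)_W = 0.20/0.098 = 2.0408.
Ratio = (1.6327/2.0408)^1.4493 = 0.8000^1.4493 ≈ 0.7237

k*_S / k*_W ≈ 0.72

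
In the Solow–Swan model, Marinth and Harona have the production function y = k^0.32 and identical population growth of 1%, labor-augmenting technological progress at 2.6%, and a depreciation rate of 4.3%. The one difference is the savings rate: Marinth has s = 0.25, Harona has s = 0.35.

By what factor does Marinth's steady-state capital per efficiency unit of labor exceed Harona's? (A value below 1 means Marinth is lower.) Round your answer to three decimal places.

Steady-state k* = [s/(n + g + δ)]^(1/(1−α)), so the ratio is [ (s_M/(n + g + δ)_M) / (s_H/(n + g + δ)_H) ]^1.4706.
s_M/(n + g + δ)_M = 0.25/0.079 = 3.1646; s_H/(n + g + δ)_H = 0.35/0.079 = 4.4304.
Ratio = (3.1646/4.4304)^1.4706 = 0.7143^1.4706 ≈ 0.6097

ratio ≈ 0.610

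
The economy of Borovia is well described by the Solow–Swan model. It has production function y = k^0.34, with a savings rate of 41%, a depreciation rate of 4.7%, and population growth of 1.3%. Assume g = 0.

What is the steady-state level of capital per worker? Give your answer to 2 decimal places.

k* = 18.39

Steady state requires s·f(k) = (n + δ)·k, i.e. s·k^α = (n + δ)·k.
Rearranging, k^(1−α) = s / (n + δ).
k^0.66 = 0.41 / (0.013 + 0.047) = 0.41 / 0.060 = 6.8333
k* = 6.8333^(1/0.66) ≈ 18.3904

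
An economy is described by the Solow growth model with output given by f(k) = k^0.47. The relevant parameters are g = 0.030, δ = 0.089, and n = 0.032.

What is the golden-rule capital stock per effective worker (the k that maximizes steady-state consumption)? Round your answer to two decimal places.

The golden rule sets f'(k) = n + g + δ, i.e. α·k^(α−1) = n + g + δ.
So k^(1−α) = α / (n + g + δ) = 0.47 / 0.151 = 3.1126.
k_gold = 3.1126^(1/0.53) ≈ 8.5196

k_gold ≈ 8.52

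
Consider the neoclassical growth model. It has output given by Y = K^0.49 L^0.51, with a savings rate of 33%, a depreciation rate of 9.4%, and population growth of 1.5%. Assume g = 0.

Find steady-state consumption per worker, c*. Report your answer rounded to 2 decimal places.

In steady state, investment equals break-even investment: s·k^α = (n + δ)·k.
Rearranging, k^(1−α) = s / (n + δ).
k^0.51 = 0.33 / (0.015 + 0.094) = 0.33 / 0.109 = 3.0275
k* = 3.0275^(1/0.51) ≈ 8.7761
y* = (k*)^α = 8.7761^0.49 ≈ 2.8988
c* = (1 − s)·y* = (1 − 0.33) × 2.8988 ≈ 1.9422

c* = 1.94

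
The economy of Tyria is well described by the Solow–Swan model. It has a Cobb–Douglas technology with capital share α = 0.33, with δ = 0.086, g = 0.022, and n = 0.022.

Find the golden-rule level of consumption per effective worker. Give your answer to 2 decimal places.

c_gold ≈ 1.06

At the golden rule, f'(k) = n + g + δ, so α·k^(α−1) = n + g + δ and k_gold = (α/(n + g + δ))^(1/(1−α)).
k_gold = (0.33/0.130)^(1/0.67) = 2.5385^1.4925 ≈ 4.0163
c_gold = f(k_gold) − (n + g + δ)·k_gold = 1.5822 − 0.130×4.0163 ≈ 1.0601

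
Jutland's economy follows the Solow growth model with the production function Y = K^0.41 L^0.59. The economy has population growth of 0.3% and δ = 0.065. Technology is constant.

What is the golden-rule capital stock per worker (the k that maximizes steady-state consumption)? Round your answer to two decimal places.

k_gold ≈ 21.01

The golden rule sets f'(k) = n + δ, i.e. α·k^(α−1) = n + δ.
So k^(1−α) = α / (n + δ) = 0.41 / 0.068 = 6.0294.
k_gold = 6.0294^(1/0.59) ≈ 21.0135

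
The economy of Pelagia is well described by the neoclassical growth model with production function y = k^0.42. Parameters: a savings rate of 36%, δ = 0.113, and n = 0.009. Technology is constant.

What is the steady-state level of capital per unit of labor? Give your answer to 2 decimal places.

k* ≈ 6.46

Steady state requires s·f(k) = (n + δ)·k, i.e. s·k^α = (n + δ)·k.
Dividing both sides by k: k^(1−α) = s / (n + δ).
k^0.58 = 0.36 / (0.009 + 0.113) = 0.36 / 0.122 = 2.9508
k* = 2.9508^(1/0.58) ≈ 6.4601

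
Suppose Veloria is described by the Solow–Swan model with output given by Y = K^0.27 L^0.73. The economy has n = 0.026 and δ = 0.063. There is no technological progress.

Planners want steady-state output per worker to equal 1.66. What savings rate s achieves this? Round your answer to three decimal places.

In steady state, investment equals break-even investment: s·k^α = (n + δ)·k.
Since y* = [s/(n + δ)]^(α/(1−α)), we have s/(n + δ) = (y*)^((1−α)/α) = 1.66^2.7037 = 3.9365.
Therefore s = 3.9365 × (n + δ) = 3.9365 × 0.089 = 0.3503.

s ≈ 0.350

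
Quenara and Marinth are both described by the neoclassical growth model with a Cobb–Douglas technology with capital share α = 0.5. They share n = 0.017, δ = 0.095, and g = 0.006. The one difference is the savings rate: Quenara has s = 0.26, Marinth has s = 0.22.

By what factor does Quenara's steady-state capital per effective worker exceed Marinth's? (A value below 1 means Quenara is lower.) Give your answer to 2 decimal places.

k*_Q / k*_M ≈ 1.40

Steady-state k* = [s/(n + g + δ)]^(1/(1−α)), so the ratio is [ (s_Q/(n + g + δ)_Q) / (s_M/(n + g + δ)_M) ]^2.
s_Q/(n + g + δ)_Q = 0.26/0.118 = 2.2034; s_M/(n + g + δ)_M = 0.22/0.118 = 1.8644.
Ratio = (2.2034/1.8644)^2 = 1.1818^2 ≈ 1.3967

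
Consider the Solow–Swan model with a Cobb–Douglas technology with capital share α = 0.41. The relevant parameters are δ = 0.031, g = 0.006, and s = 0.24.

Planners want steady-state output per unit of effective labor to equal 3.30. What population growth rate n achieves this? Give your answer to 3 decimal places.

Steady state requires s·f(k) = (n + g + δ)·k, i.e. s·k^α = (n + g + δ)·k.
Since y* = [s/(n + g + δ)]^(α/(1−α)), we have s/(n + g + δ) = (y*)^((1−α)/α) = 3.30^1.439 = 5.5737.
Therefore n + g + δ = s / 5.5737 = 0.24 / 5.5737 = 0.0431, so n = 0.0431 − 0.037 = 0.0061.

n ≈ 0.006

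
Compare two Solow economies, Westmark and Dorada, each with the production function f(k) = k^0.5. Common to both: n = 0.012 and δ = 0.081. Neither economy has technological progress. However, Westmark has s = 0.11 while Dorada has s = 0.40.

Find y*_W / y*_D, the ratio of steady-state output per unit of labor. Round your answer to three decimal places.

ratio ≈ 0.275

Steady-state y* = [s/(n + δ)]^(α/(1−α)), so the ratio is [ (s_W/(n + δ)_W) / (s_D/(n + δ)_D) ]^1.
s_W/(n + δ)_W = 0.11/0.093 = 1.1828; s_D/(n + δ)_D = 0.40/0.093 = 4.3011.
Ratio = (1.1828/4.3011)^1 = 0.2750^1 ≈ 0.2750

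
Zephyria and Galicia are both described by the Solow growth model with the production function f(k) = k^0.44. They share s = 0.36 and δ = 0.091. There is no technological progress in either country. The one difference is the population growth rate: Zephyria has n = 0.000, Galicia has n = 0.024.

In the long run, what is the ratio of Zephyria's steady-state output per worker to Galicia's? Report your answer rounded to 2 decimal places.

Steady-state y* = [s/(n + δ)]^(α/(1−α)), so the ratio is [ (s_Z/(n + δ)_Z) / (s_G/(n + δ)_G) ]^0.7857.
s_Z/(n + δ)_Z = 0.36/0.091 = 3.9560; s_G/(n + δ)_G = 0.36/0.115 = 3.1304.
Ratio = (3.9560/3.1304)^0.7857 = 1.2637^0.7857 ≈ 1.2019

y*_Z / y*_G ≈ 1.20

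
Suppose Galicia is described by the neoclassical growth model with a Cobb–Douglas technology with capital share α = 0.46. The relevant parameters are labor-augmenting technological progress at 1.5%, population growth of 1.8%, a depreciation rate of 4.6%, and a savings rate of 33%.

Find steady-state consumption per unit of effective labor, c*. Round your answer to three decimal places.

c* ≈ 2.265

At the steady state, Δk = 0, so s·k^α = (n + g + δ)·k.
Dividing both sides by k: k^(1−α) = s / (n + g + δ).
k^0.54 = 0.33 / (0.018 + 0.015 + 0.046) = 0.33 / 0.079 = 4.1772
k* = 4.1772^(1/0.54) ≈ 14.1185
y* = (k*)^α = 14.1185^0.46 ≈ 3.3799
c* = (1 − s)·y* = (1 − 0.33) × 3.3799 ≈ 2.2645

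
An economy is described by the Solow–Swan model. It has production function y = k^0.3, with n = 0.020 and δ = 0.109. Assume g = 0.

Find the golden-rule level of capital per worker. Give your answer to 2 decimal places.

k_gold ≈ 3.34

The golden rule sets f'(k) = n + δ, i.e. α·k^(α−1) = n + δ.
So k^(1−α) = α / (n + δ) = 0.3 / 0.129 = 2.3256.
k_gold = 2.3256^(1/0.7) ≈ 3.3390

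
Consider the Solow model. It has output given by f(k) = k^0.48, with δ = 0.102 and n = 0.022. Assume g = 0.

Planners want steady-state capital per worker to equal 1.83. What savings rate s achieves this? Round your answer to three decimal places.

Steady state requires s·f(k) = (n + δ)·k, i.e. s·k^α = (n + δ)·k.
So s / (n + δ) = (k*)^(1−α) = 1.83^0.52 = 1.3692.
Therefore s = 1.3692 × (n + δ) = 1.3692 × 0.124 = 0.1698.

s ≈ 0.170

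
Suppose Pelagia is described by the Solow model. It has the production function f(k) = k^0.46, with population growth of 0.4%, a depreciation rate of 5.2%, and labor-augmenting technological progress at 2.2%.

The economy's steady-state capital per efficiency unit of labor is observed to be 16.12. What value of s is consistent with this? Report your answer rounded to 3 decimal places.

In steady state, investment equals break-even investment: s·k^α = (n + g + δ)·k.
So s / (n + g + δ) = (k*)^(1−α) = 16.12^0.54 = 4.4872.
Therefore s = 4.4872 × (n + g + δ) = 4.4872 × 0.078 = 0.3500.

s ≈ 0.350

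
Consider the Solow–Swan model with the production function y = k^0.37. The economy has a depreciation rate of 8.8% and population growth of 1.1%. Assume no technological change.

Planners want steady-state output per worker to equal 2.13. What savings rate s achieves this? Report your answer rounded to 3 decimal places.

Steady state requires s·f(k) = (n + δ)·k, i.e. s·k^α = (n + δ)·k.
Since y* = [s/(n + δ)]^(α/(1−α)), we have s/(n + δ) = (y*)^((1−α)/α) = 2.13^1.7027 = 3.6235.
Therefore s = 3.6235 × (n + δ) = 3.6235 × 0.099 = 0.3587.

s ≈ 0.359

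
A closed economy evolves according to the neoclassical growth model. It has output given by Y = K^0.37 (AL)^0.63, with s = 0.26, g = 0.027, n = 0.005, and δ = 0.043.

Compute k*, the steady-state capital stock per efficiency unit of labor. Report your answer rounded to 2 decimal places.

At the steady state, Δk = 0, so s·k^α = (n + g + δ)·k.
Rearranging, k^(1−α) = s / (n + g + δ).
k^0.63 = 0.26 / (0.005 + 0.027 + 0.043) = 0.26 / 0.075 = 3.4667
k* = 3.4667^(1/0.63) ≈ 7.1947

k* = 7.19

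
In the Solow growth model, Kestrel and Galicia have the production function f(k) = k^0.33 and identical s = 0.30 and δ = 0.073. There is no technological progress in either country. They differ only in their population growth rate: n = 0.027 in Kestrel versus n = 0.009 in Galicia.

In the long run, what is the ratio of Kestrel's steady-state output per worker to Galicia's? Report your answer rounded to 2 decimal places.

y*_K / y*_G ≈ 0.91

Steady-state y* = [s/(n + δ)]^(α/(1−α)), so the ratio is [ (s_K/(n + δ)_K) / (s_G/(n + δ)_G) ]^0.4925.
s_K/(n + δ)_K = 0.30/0.100 = 3.0000; s_G/(n + δ)_G = 0.30/0.082 = 3.6585.
Ratio = (3.0000/3.6585)^0.4925 = 0.8200^0.4925 ≈ 0.9069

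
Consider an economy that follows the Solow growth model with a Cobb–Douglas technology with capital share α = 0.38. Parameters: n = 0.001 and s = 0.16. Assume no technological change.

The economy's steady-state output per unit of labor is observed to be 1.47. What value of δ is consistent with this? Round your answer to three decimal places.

At the steady state, Δk = 0, so s·k^α = (n + δ)·k.
Since y* = [s/(n + δ)]^(α/(1−α)), we have s/(n + δ) = (y*)^((1−α)/α) = 1.47^1.6316 = 1.8750.
Therefore n + δ = s / 1.8750 = 0.16 / 1.8750 = 0.0853, so δ = 0.0853 − 0.001 = 0.0843.

δ ≈ 0.084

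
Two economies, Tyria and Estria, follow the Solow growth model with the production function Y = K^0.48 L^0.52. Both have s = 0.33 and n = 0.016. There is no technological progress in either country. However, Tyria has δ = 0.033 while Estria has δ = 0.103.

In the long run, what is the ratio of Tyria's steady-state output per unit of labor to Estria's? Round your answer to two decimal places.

Steady-state y* = [s/(n + δ)]^(α/(1−α)), so the ratio is [ (s_T/(n + δ)_T) / (s_E/(n + δ)_E) ]^0.9231.
s_T/(n + δ)_T = 0.33/0.049 = 6.7347; s_E/(n + δ)_E = 0.33/0.119 = 2.7731.
Ratio = (6.7347/2.7731)^0.9231 = 2.4286^0.9231 ≈ 2.2684

y*_T / y*_E ≈ 2.27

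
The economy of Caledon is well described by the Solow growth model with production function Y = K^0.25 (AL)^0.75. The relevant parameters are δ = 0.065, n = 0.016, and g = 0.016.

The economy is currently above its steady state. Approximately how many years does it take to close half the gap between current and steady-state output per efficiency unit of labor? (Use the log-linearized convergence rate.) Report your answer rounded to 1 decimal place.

half-life ≈ 9.5 years

Near the steady state the convergence rate is λ = (1 − α)(n + g + δ).
λ = (1 − 0.25) × 0.097 = 0.75 × 0.097 = 0.07275
Half-life = ln 2 / λ = 0.6931 / 0.07275 ≈ 9.53 years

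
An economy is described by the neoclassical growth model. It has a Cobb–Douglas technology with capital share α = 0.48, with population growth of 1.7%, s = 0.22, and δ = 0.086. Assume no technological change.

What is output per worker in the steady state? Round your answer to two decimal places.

y* = 2.01

Steady state requires s·f(k) = (n + δ)·k, i.e. s·k^α = (n + δ)·k.
Dividing both sides by k: k^(1−α) = s / (n + δ).
k^0.52 = 0.22 / (0.017 + 0.086) = 0.22 / 0.103 = 2.1359
k* = 2.1359^(1/0.52) ≈ 4.3034
y* = (k*)^α = 4.3034^0.48 ≈ 2.0148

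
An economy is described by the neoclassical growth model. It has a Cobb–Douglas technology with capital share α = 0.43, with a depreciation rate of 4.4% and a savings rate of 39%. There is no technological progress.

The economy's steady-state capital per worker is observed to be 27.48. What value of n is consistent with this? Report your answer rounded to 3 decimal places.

n ≈ 0.015

In steady state, investment equals break-even investment: s·k^α = (n + δ)·k.
So s / (n + δ) = (k*)^(1−α) = 27.48^0.57 = 6.6106.
Therefore n + δ = s / 6.6106 = 0.39 / 6.6106 = 0.0590, so n = 0.0590 − 0.044 = 0.0150.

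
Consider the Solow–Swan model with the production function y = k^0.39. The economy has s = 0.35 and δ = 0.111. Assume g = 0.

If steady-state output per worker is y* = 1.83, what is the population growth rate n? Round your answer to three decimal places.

At the steady state, Δk = 0, so s·k^α = (n + δ)·k.
Since y* = [s/(n + δ)]^(α/(1−α)), we have s/(n + δ) = (y*)^((1−α)/α) = 1.83^1.5641 = 2.5734.
Therefore n + δ = s / 2.5734 = 0.35 / 2.5734 = 0.1360, so n = 0.1360 − 0.111 = 0.0250.

n ≈ 0.025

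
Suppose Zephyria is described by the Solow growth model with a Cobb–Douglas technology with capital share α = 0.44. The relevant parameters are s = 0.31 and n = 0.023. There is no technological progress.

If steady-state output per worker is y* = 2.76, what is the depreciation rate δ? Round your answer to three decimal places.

Steady state requires s·f(k) = (n + δ)·k, i.e. s·k^α = (n + δ)·k.
Since y* = [s/(n + δ)]^(α/(1−α)), we have s/(n + δ) = (y*)^((1−α)/α) = 2.76^1.2727 = 3.6404.
Therefore n + δ = s / 3.6404 = 0.31 / 3.6404 = 0.0852, so δ = 0.0852 − 0.023 = 0.0622.

δ ≈ 0.062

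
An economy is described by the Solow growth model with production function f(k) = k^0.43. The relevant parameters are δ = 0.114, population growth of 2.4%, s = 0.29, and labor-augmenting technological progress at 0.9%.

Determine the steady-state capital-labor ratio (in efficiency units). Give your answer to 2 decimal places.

k* = 3.29

In steady state, investment equals break-even investment: s·k^α = (n + g + δ)·k.
Dividing both sides by k: k^(1−α) = s / (n + g + δ).
k^0.57 = 0.29 / (0.024 + 0.009 + 0.114) = 0.29 / 0.147 = 1.9728
k* = 1.9728^(1/0.57) ≈ 3.2937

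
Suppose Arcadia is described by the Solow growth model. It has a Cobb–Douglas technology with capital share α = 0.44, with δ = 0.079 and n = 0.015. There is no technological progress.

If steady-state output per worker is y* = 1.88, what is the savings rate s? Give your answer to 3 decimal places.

At the steady state, Δk = 0, so s·k^α = (n + δ)·k.
Since y* = [s/(n + δ)]^(α/(1−α)), we have s/(n + δ) = (y*)^((1−α)/α) = 1.88^1.2727 = 2.2332.
Therefore s = 2.2332 × (n + δ) = 2.2332 × 0.094 = 0.2099.

s ≈ 0.210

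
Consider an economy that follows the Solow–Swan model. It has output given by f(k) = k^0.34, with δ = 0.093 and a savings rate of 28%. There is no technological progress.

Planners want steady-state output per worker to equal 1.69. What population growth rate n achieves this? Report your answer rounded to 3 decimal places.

At the steady state, Δk = 0, so s·k^α = (n + δ)·k.
Since y* = [s/(n + δ)]^(α/(1−α)), we have s/(n + δ) = (y*)^((1−α)/α) = 1.69^1.9412 = 2.7693.
Therefore n + δ = s / 2.7693 = 0.28 / 2.7693 = 0.1011, so n = 0.1011 − 0.093 = 0.0081.

n ≈ 0.008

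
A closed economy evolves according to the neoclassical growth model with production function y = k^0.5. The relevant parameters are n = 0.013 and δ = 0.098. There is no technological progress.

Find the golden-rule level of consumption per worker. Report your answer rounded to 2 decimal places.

c_gold ≈ 2.25

At the golden rule, f'(k) = n + δ, so α·k^(α−1) = n + δ and k_gold = (α/(n + δ))^(1/(1−α)).
k_gold = (0.5/0.111)^(1/0.5) = 4.5045^2 ≈ 20.2905
c_gold = f(k_gold) − (n + δ)·k_gold = 4.5045 − 0.111×20.2905 ≈ 2.2523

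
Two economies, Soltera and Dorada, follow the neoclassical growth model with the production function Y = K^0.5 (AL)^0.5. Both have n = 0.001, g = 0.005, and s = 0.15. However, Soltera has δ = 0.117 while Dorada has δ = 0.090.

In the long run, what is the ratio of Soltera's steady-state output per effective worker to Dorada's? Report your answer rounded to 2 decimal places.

ratio ≈ 0.78

Steady-state y* = [s/(n + g + δ)]^(α/(1−α)), so the ratio is [ (s_S/(n + g + δ)_S) / (s_D/(n + g + δ)_D) ]^1.
s_S/(n + g + δ)_S = 0.15/0.123 = 1.2195; s_D/(n + g + δ)_D = 0.15/0.096 = 1.5625.
Ratio = (1.2195/1.5625)^1 = 0.7805^1 ≈ 0.7805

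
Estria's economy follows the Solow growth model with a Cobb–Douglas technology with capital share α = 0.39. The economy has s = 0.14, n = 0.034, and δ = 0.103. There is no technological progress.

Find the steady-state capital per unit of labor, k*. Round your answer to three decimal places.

k* ≈ 1.036

In steady state, investment equals break-even investment: s·k^α = (n + δ)·k.
Rearranging, k^(1−α) = s / (n + δ).
k^0.61 = 0.14 / (0.034 + 0.103) = 0.14 / 0.137 = 1.0219
k* = 1.0219^(1/0.61) ≈ 1.0362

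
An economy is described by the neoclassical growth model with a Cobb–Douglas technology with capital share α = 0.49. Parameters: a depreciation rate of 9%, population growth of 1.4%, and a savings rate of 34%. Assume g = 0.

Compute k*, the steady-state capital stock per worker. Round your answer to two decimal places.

Steady state requires s·f(k) = (n + δ)·k, i.e. s·k^α = (n + δ)·k.
Dividing both sides by k: k^(1−α) = s / (n + δ).
k^0.51 = 0.34 / (0.014 + 0.090) = 0.34 / 0.104 = 3.2692
k* = 3.2692^(1/0.51) ≈ 10.2026

k* ≈ 10.20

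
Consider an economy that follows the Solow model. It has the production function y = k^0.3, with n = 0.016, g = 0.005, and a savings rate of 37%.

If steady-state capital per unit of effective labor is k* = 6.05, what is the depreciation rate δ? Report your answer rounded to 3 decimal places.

δ ≈ 0.084

In steady state, investment equals break-even investment: s·k^α = (n + g + δ)·k.
So s / (n + g + δ) = (k*)^(1−α) = 6.05^0.7 = 3.5256.
Therefore n + g + δ = s / 3.5256 = 0.37 / 3.5256 = 0.1049, so δ = 0.1049 − 0.021 = 0.0839.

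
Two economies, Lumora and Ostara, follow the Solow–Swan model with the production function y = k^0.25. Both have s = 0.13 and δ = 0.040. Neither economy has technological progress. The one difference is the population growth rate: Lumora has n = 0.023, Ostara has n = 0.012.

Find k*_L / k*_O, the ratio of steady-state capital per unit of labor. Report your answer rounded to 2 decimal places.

Steady-state k* = [s/(n + δ)]^(1/(1−α)), so the ratio is [ (s_L/(n + δ)_L) / (s_O/(n + δ)_O) ]^1.3333.
s_L/(n + δ)_L = 0.13/0.063 = 2.0635; s_O/(n + δ)_O = 0.13/0.052 = 2.5000.
Ratio = (2.0635/2.5000)^1.3333 = 0.8254^1.3333 ≈ 0.7743

k*_L / k*_O ≈ 0.77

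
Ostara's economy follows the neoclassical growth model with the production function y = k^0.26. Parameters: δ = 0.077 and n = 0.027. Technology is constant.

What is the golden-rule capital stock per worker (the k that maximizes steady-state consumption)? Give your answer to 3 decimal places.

The golden rule sets f'(k) = n + δ, i.e. α·k^(α−1) = n + δ.
So k^(1−α) = α / (n + δ) = 0.26 / 0.104 = 2.5000.
k_gold = 2.5000^(1/0.74) ≈ 3.4495

k_gold ≈ 3.450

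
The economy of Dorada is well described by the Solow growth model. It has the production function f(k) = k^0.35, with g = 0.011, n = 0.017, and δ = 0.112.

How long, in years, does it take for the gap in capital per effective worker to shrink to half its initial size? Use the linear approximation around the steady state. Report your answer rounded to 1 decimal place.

Near the steady state the convergence rate is λ = (1 − α)(n + g + δ).
λ = (1 − 0.35) × 0.140 = 0.65 × 0.140 = 0.0910
Half-life = ln 2 / λ = 0.6931 / 0.0910 ≈ 7.62 years

t_½ ≈ 7.6 years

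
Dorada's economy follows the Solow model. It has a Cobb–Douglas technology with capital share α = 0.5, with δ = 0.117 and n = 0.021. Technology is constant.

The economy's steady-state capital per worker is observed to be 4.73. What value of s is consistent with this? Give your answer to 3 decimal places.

s ≈ 0.300

In steady state, investment equals break-even investment: s·k^α = (n + δ)·k.
So s / (n + δ) = (k*)^(1−α) = 4.73^0.5 = 2.1749.
Therefore s = 2.1749 × (n + δ) = 2.1749 × 0.138 = 0.3001.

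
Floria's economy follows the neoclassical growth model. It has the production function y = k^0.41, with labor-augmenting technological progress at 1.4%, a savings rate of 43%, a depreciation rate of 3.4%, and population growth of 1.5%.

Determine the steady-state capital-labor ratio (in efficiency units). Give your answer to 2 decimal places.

k* ≈ 25.93

At the steady state, Δk = 0, so s·k^α = (n + g + δ)·k.
Dividing both sides by k: k^(1−α) = s / (n + g + δ).
k^0.59 = 0.43 / (0.015 + 0.014 + 0.034) = 0.43 / 0.063 = 6.8254
k* = 6.8254^(1/0.59) ≈ 25.9284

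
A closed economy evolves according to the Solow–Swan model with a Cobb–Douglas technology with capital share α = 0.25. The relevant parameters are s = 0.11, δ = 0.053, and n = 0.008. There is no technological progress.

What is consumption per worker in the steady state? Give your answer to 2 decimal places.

At the steady state, Δk = 0, so s·k^α = (n + δ)·k.
Dividing both sides by k: k^(1−α) = s / (n + δ).
k^0.75 = 0.11 / (0.008 + 0.053) = 0.11 / 0.061 = 1.8033
k* = 1.8033^(1/0.75) ≈ 2.1949
y* = (k*)^α = 2.1949^0.25 ≈ 1.2172
c* = (1 − s)·y* = (1 − 0.11) × 1.2172 ≈ 1.0833

c* = 1.08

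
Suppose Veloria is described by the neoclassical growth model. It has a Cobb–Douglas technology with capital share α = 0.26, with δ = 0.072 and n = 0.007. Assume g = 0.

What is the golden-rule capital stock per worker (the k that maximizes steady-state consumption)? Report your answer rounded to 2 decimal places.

The golden rule sets f'(k) = n + δ, i.e. α·k^(α−1) = n + δ.
So k^(1−α) = α / (n + δ) = 0.26 / 0.079 = 3.2911.
k_gold = 3.2911^(1/0.74) ≈ 5.0016

k_gold ≈ 5.00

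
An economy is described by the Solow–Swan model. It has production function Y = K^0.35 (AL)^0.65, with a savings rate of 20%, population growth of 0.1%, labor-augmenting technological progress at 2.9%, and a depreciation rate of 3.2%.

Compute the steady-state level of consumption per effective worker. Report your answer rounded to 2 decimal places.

c* = 1.50

In steady state, investment equals break-even investment: s·k^α = (n + g + δ)·k.
Dividing both sides by k: k^(1−α) = s / (n + g + δ).
k^0.65 = 0.20 / (0.001 + 0.029 + 0.032) = 0.20 / 0.062 = 3.2258
k* = 3.2258^(1/0.65) ≈ 6.0606
y* = (k*)^α = 6.0606^0.35 ≈ 1.8788
c* = (1 − s)·y* = (1 − 0.20) × 1.8788 ≈ 1.5030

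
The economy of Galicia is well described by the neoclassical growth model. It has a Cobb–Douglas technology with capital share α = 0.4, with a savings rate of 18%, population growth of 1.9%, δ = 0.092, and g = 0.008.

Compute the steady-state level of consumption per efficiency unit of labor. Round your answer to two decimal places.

Steady state requires s·f(k) = (n + g + δ)·k, i.e. s·k^α = (n + g + δ)·k.
Rearranging, k^(1−α) = s / (n + g + δ).
k^0.6 = 0.18 / (0.019 + 0.008 + 0.092) = 0.18 / 0.119 = 1.5126
k* = 1.5126^(1/0.6) ≈ 1.9932
y* = (k*)^α = 1.9932^0.4 ≈ 1.3177
c* = (1 − s)·y* = (1 − 0.18) × 1.3177 ≈ 1.0805

c* ≈ 1.08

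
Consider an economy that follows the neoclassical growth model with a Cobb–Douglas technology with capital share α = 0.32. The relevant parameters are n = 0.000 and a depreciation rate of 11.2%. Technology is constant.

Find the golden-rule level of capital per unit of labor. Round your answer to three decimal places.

The golden rule sets f'(k) = n + δ, i.e. α·k^(α−1) = n + δ.
So k^(1−α) = α / (n + δ) = 0.32 / 0.112 = 2.8571.
k_gold = 2.8571^(1/0.68) ≈ 4.6825

k_gold ≈ 4.683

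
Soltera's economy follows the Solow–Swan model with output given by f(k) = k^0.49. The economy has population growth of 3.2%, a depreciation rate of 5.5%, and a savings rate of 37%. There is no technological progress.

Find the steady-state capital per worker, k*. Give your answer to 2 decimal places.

k* ≈ 17.09

In steady state, investment equals break-even investment: s·k^α = (n + δ)·k.
Dividing both sides by k: k^(1−α) = s / (n + δ).
k^0.51 = 0.37 / (0.032 + 0.055) = 0.37 / 0.087 = 4.2529
k* = 4.2529^(1/0.51) ≈ 17.0890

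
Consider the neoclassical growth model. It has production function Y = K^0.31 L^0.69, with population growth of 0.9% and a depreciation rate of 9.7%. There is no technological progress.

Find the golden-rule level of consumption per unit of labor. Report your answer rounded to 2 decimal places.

c_gold ≈ 1.12

At the golden rule, f'(k) = n + δ, so α·k^(α−1) = n + δ and k_gold = (α/(n + δ))^(1/(1−α)).
k_gold = (0.31/0.106)^(1/0.69) = 2.9245^1.4493 ≈ 4.7364
c_gold = f(k_gold) − (n + δ)·k_gold = 1.6195 − 0.106×4.7364 ≈ 1.1174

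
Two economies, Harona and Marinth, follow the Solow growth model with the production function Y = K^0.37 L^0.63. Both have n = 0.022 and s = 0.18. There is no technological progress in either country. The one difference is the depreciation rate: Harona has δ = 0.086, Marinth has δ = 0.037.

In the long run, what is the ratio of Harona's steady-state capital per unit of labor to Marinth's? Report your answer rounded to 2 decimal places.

Steady-state k* = [s/(n + δ)]^(1/(1−α)), so the ratio is [ (s_H/(n + δ)_H) / (s_M/(n + δ)_M) ]^1.5873.
s_H/(n + δ)_H = 0.18/0.108 = 1.6667; s_M/(n + δ)_M = 0.18/0.059 = 3.0508.
Ratio = (1.6667/3.0508)^1.5873 = 0.5463^1.5873 ≈ 0.3830

ratio ≈ 0.38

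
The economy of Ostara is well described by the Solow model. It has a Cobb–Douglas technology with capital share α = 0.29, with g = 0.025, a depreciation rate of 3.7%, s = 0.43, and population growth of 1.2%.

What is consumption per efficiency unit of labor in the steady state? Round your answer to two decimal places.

In steady state, investment equals break-even investment: s·k^α = (n + g + δ)·k.
Rearranging, k^(1−α) = s / (n + g + δ).
k^0.71 = 0.43 / (0.012 + 0.025 + 0.037) = 0.43 / 0.074 = 5.8108
k* = 5.8108^(1/0.71) ≈ 11.9231
y* = (k*)^α = 11.9231^0.29 ≈ 2.0519
c* = (1 − s)·y* = (1 − 0.43) × 2.0519 ≈ 1.1696

c* = 1.17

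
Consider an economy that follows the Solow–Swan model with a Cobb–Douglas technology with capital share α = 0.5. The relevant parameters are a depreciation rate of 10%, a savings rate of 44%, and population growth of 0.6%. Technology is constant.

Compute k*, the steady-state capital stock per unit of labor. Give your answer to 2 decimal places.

k* ≈ 17.23

Steady state requires s·f(k) = (n + δ)·k, i.e. s·k^α = (n + δ)·k.
Rearranging, k^(1−α) = s / (n + δ).
k^0.5 = 0.44 / (0.006 + 0.100) = 0.44 / 0.106 = 4.1509
k* = 4.1509^(1/0.5) ≈ 17.2300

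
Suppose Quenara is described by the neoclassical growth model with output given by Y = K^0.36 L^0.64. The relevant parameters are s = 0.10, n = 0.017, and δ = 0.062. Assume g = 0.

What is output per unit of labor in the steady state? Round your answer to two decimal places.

y* = 1.14

Steady state requires s·f(k) = (n + δ)·k, i.e. s·k^α = (n + δ)·k.
Dividing both sides by k: k^(1−α) = s / (n + δ).
k^0.64 = 0.10 / (0.017 + 0.062) = 0.10 / 0.079 = 1.2658
k* = 1.2658^(1/0.64) ≈ 1.4453
y* = (k*)^α = 1.4453^0.36 ≈ 1.1418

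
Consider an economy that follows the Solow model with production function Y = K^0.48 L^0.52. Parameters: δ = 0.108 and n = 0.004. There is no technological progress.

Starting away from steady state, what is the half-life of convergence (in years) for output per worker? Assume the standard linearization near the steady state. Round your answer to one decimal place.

Near the steady state the convergence rate is λ = (1 − α)(n + δ).
λ = (1 − 0.48) × 0.112 = 0.52 × 0.112 = 0.05824
Half-life = ln 2 / λ = 0.6931 / 0.05824 ≈ 11.90 years

about 11.9 years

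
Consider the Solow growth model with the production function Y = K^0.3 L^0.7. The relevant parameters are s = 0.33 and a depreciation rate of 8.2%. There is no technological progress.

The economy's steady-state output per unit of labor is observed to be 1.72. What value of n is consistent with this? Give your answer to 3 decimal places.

In steady state, investment equals break-even investment: s·k^α = (n + δ)·k.
Since y* = [s/(n + δ)]^(α/(1−α)), we have s/(n + δ) = (y*)^((1−α)/α) = 1.72^2.3333 = 3.5445.
Therefore n + δ = s / 3.5445 = 0.33 / 3.5445 = 0.0931, so n = 0.0931 − 0.082 = 0.0111.

n ≈ 0.011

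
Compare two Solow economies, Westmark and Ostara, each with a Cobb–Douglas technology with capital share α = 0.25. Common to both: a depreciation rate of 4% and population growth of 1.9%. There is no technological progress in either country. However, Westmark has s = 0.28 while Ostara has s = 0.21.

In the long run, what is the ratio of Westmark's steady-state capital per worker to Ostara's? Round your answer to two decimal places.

ratio ≈ 1.47

Steady-state k* = [s/(n + δ)]^(1/(1−α)), so the ratio is [ (s_W/(n + δ)_W) / (s_O/(n + δ)_O) ]^1.3333.
s_W/(n + δ)_W = 0.28/0.059 = 4.7458; s_O/(n + δ)_O = 0.21/0.059 = 3.5593.
Ratio = (4.7458/3.5593)^1.3333 = 1.3334^1.3333 ≈ 1.4676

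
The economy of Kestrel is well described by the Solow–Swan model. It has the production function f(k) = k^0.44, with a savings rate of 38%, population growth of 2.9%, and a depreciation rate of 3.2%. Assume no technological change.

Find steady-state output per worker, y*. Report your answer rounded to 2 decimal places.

In steady state, investment equals break-even investment: s·k^α = (n + δ)·k.
Rearranging, k^(1−α) = s / (n + δ).
k^0.56 = 0.38 / (0.029 + 0.032) = 0.38 / 0.061 = 6.2295
k* = 6.2295^(1/0.56) ≈ 26.2220
y* = (k*)^α = 26.2220^0.44 ≈ 4.2093

y* = 4.21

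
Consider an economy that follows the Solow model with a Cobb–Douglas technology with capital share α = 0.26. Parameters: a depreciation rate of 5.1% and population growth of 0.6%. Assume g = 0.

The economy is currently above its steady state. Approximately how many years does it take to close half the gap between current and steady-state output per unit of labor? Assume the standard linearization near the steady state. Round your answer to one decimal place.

about 16.4 years

Near the steady state the convergence rate is λ = (1 − α)(n + δ).
λ = (1 − 0.26) × 0.057 = 0.74 × 0.057 = 0.04218
Half-life = ln 2 / λ = 0.6931 / 0.04218 ≈ 16.43 years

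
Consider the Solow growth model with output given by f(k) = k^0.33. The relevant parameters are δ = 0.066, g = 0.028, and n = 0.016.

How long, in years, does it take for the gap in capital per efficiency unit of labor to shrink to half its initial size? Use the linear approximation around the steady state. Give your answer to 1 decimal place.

t_½ ≈ 9.4 years

Near the steady state the convergence rate is λ = (1 − α)(n + g + δ).
λ = (1 − 0.33) × 0.110 = 0.67 × 0.110 = 0.0737
Half-life = ln 2 / λ = 0.6931 / 0.0737 ≈ 9.40 years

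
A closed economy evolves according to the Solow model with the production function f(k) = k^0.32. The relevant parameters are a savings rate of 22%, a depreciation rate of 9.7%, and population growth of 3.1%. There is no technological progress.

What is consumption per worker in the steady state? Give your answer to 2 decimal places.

In steady state, investment equals break-even investment: s·k^α = (n + δ)·k.
Rearranging, k^(1−α) = s / (n + δ).
k^0.68 = 0.22 / (0.031 + 0.097) = 0.22 / 0.128 = 1.7188
k* = 1.7188^(1/0.68) ≈ 2.2178
y* = (k*)^α = 2.2178^0.32 ≈ 1.2903
c* = (1 − s)·y* = (1 − 0.22) × 1.2903 ≈ 1.0064

c* = 1.01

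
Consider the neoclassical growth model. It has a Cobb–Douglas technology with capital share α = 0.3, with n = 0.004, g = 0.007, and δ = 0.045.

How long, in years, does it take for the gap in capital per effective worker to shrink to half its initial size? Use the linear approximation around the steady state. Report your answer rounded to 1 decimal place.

about 17.7 years

Near the steady state the convergence rate is λ = (1 − α)(n + g + δ).
λ = (1 − 0.3) × 0.056 = 0.7 × 0.056 = 0.0392
Half-life = ln 2 / λ = 0.6931 / 0.0392 ≈ 17.68 years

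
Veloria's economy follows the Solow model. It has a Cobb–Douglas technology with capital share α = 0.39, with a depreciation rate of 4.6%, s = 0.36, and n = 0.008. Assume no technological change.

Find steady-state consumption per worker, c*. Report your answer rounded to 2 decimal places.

Steady state requires s·f(k) = (n + δ)·k, i.e. s·k^α = (n + δ)·k.
Rearranging, k^(1−α) = s / (n + δ).
k^0.61 = 0.36 / (0.008 + 0.046) = 0.36 / 0.054 = 6.6667
k* = 6.6667^(1/0.61) ≈ 22.4220
y* = (k*)^α = 22.4220^0.39 ≈ 3.3633
c* = (1 − s)·y* = (1 − 0.36) × 3.3633 ≈ 2.1525

c* ≈ 2.15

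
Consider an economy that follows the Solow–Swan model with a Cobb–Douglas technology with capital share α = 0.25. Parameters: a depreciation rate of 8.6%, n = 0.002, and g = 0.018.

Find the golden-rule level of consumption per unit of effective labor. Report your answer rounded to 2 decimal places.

At the golden rule, f'(k) = n + g + δ, so α·k^(α−1) = n + g + δ and k_gold = (α/(n + g + δ))^(1/(1−α)).
k_gold = (0.25/0.106)^(1/0.75) = 2.3585^1.3333 ≈ 3.1393
c_gold = f(k_gold) − (n + g + δ)·k_gold = 1.3311 − 0.106×3.1393 ≈ 0.9983

c_gold ≈ 1.00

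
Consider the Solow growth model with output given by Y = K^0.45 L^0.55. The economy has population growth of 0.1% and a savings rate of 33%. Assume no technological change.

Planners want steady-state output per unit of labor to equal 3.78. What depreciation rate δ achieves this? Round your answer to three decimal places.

At the steady state, Δk = 0, so s·k^α = (n + δ)·k.
Since y* = [s/(n + δ)]^(α/(1−α)), we have s/(n + δ) = (y*)^((1−α)/α) = 3.78^1.2222 = 5.0794.
Therefore n + δ = s / 5.0794 = 0.33 / 5.0794 = 0.0650, so δ = 0.0650 − 0.001 = 0.0640.

δ ≈ 0.064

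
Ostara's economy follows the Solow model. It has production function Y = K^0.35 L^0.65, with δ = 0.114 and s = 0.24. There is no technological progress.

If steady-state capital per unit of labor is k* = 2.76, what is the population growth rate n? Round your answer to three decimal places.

In steady state, investment equals break-even investment: s·k^α = (n + δ)·k.
So s / (n + δ) = (k*)^(1−α) = 2.76^0.65 = 1.9346.
Therefore n + δ = s / 1.9346 = 0.24 / 1.9346 = 0.1241, so n = 0.1241 − 0.114 = 0.0101.

n ≈ 0.010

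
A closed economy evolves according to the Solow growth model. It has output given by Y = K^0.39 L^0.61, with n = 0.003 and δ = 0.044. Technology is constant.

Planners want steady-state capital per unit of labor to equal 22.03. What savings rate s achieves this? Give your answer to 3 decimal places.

s ≈ 0.310

Steady state requires s·f(k) = (n + δ)·k, i.e. s·k^α = (n + δ)·k.
So s / (n + δ) = (k*)^(1−α) = 22.03^0.61 = 6.5954.
Therefore s = 6.5954 × (n + δ) = 6.5954 × 0.047 = 0.3100.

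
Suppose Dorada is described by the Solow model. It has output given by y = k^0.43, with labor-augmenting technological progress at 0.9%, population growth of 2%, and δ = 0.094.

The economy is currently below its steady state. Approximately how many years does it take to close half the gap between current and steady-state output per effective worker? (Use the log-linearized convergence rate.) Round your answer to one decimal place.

about 9.9 years

Near the steady state the convergence rate is λ = (1 − α)(n + g + δ).
λ = (1 − 0.43) × 0.123 = 0.57 × 0.123 = 0.07011
Half-life = ln 2 / λ = 0.6931 / 0.07011 ≈ 9.89 years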